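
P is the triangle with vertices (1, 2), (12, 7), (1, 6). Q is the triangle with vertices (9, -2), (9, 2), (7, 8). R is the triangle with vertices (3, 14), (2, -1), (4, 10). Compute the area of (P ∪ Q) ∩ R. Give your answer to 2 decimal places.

2.19

The region (P ∪ Q) ∩ R is the polygon with vertices (3.311,6.21), (2.685,2.766), (2.237,2.562), (2.476,6.134).
By the shoelace formula its area is 2.19.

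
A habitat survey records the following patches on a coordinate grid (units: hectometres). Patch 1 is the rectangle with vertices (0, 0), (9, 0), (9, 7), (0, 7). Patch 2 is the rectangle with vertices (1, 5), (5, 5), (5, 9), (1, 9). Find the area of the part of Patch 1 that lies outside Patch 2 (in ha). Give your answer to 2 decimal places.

|Patch 1∩Patch 2|: x∈[1,5], y∈[5,7] → 4·2 = 8.
|Patch 1| = 63.
|Patch 1 ∖ Patch 2| = |Patch 1| − |Patch 1∩Patch 2| = 63 − 8 = 55.00.

55.00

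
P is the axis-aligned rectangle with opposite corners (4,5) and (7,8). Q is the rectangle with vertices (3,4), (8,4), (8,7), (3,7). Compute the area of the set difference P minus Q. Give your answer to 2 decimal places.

|P∩Q|: x∈[4,7], y∈[5,7] → 3·2 = 6.
|P| = 9.
|P ∖ Q| = |P| − |P∩Q| = 9 − 6 = 3.00.

3.00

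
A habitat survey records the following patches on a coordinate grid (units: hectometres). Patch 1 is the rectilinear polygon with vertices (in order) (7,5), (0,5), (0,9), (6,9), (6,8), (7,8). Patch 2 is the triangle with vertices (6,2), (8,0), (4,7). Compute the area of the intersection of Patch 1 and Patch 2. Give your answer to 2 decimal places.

0.34

The intersection is the polygon with vertices (4.8,5), (4,7), (5.143,5).
By the shoelace formula its area is 0.34.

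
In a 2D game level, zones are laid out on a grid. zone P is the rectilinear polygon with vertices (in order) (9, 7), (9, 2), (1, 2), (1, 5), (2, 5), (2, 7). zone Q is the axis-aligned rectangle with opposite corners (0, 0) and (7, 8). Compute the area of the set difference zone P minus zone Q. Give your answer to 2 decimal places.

|zone P| = 38, |zone P∩zone Q| = 28.
|zone P ∖ zone Q| = |zone P| − |zone P∩zone Q| = 38 − 28 = 10.00.

10.00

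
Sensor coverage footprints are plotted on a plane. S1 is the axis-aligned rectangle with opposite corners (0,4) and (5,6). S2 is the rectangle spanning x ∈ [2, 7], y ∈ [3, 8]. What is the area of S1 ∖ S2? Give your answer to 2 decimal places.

4.00

|S1∩S2|: x∈[2,5], y∈[4,6] → 3·2 = 6.
|S1| = 10.
|S1 ∖ S2| = |S1| − |S1∩S2| = 10 − 6 = 4.00.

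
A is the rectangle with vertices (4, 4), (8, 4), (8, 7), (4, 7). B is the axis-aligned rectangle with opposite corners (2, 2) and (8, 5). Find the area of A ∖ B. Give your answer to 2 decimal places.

|A∩B|: x∈[4,8], y∈[4,5] → 4·1 = 4.
|A| = 12.
|A ∖ B| = |A| − |A∩B| = 12 − 4 = 8.00.

8.00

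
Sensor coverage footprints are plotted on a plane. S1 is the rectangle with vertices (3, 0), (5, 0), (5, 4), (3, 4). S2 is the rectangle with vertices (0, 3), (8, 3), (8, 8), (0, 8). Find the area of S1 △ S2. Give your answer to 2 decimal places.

44.00

|S1∩S2|: x∈[3,5], y∈[3,4] → 2·1 = 2.
|S1 △ S2| = |S1| + |S2| − 2·|S1∩S2| = 8 + 40 − 4 = 44.00.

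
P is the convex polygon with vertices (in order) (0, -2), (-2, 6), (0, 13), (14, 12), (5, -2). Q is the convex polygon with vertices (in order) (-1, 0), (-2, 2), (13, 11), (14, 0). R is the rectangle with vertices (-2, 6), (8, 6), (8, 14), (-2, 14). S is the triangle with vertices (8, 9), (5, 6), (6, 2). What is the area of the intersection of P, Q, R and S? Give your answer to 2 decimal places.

2.14

The intersection is the polygon with vertices (5,6), (5.5,6.5), (7.655,7.793), (7.143,6).
By the shoelace formula its area is 2.14.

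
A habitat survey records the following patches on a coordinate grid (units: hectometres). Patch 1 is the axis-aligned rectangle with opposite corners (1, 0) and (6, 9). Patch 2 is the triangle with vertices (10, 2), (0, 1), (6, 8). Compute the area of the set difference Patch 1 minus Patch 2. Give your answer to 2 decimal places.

|Patch 1| = 45, |Patch 1∩Patch 2| = 18.6667.
|Patch 1 ∖ Patch 2| = |Patch 1| − |Patch 1∩Patch 2| = 45 − 18.6667 = 26.33.

26.33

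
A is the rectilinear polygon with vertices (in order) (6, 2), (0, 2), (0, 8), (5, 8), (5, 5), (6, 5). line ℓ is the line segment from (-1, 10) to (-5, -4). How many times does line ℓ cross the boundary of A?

The segment lies entirely outside A and never meets its boundary.

0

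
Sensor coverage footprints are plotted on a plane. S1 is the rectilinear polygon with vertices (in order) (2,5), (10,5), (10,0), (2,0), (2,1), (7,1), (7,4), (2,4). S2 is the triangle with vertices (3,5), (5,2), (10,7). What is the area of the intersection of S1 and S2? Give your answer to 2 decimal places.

The intersection is the polygon with vertices (8,5), (7,4), (3.667,4), (3,5).
By the shoelace formula its area is 4.17.

4.17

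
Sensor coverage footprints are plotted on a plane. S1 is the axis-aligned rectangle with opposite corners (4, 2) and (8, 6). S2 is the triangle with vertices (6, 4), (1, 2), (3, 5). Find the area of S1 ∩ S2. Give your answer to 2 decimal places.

The intersection is the polygon with vertices (4,4.667), (6,4), (4,3.2).
By the shoelace formula its area is 1.47.

1.47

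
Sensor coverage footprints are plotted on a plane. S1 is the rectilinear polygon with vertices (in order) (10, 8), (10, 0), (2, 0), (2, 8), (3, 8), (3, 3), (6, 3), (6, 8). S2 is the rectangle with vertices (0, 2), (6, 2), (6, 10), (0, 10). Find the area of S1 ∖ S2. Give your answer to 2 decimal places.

|S1| = 49, |S1∩S2| = 9.
|S1 ∖ S2| = |S1| − |S1∩S2| = 49 − 9 = 40.00.

40.00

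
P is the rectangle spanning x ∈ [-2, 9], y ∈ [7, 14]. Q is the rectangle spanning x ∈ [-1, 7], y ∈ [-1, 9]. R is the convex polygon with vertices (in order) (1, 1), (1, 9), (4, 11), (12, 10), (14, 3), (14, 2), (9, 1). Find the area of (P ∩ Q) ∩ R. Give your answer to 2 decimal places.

The region (P ∩ Q) ∩ R is the polygon with vertices (7,9), (7,7), (1,7), (1,9).
By the shoelace formula its area is 12.00.

12.00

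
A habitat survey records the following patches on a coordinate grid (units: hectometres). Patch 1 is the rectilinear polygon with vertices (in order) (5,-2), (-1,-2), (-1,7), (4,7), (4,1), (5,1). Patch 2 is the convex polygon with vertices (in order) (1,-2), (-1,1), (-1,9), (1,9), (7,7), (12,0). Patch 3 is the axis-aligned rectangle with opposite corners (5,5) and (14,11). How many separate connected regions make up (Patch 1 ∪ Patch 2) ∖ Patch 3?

1

(Patch 1 ∪ Patch 2) ∖ Patch 3 is a single connected region.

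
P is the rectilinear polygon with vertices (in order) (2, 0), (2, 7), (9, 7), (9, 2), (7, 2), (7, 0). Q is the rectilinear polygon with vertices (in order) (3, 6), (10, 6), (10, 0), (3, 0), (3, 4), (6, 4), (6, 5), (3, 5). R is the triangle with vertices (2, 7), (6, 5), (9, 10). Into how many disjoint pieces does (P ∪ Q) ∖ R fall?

1

(P ∪ Q) ∖ R is a single connected region.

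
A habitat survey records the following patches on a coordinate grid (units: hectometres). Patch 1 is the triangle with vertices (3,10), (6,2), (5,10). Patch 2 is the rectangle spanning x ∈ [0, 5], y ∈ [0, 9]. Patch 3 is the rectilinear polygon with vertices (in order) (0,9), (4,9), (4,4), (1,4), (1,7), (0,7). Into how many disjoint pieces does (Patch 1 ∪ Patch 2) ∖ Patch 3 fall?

(Patch 1 ∪ Patch 2) ∖ Patch 3 is a single connected region.

1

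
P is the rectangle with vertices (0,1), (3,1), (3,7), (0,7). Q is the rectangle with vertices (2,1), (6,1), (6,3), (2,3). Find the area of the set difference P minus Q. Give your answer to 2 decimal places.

16.00

|P∩Q|: x∈[2,3], y∈[1,3] → 1·2 = 2.
|P| = 18.
|P ∖ Q| = |P| − |P∩Q| = 18 − 2 = 16.00.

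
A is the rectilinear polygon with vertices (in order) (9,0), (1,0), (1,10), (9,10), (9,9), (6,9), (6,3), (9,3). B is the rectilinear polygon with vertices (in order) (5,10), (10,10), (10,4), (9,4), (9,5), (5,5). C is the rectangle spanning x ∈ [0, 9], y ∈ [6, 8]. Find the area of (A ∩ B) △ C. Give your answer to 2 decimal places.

22.00

|A ∩ B| = 8.
|(A ∩ B) ∩ C| = 2.
|(A ∩ B) △ C| = 8 + 18 − 4 = 22.00.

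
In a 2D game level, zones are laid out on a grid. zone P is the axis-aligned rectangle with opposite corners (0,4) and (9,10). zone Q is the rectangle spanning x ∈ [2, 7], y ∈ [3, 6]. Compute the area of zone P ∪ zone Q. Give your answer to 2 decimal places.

59.00

By inclusion–exclusion:
Individual areas: |zone P| = 54, |zone Q| = 15.
|zone P∩zone Q|: x∈[2,7], y∈[4,6] → 5·2 = 10.
|zone P ∪ zone Q| = 69 − 10 = 59.00.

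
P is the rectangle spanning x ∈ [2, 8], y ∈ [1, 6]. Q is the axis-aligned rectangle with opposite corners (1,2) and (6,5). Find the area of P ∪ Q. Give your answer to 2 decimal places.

By inclusion–exclusion:
Individual areas: |P| = 30, |Q| = 15.
|P∩Q|: x∈[2,6], y∈[2,5] → 4·3 = 12.
|P ∪ Q| = 45 − 12 = 33.00.

33.00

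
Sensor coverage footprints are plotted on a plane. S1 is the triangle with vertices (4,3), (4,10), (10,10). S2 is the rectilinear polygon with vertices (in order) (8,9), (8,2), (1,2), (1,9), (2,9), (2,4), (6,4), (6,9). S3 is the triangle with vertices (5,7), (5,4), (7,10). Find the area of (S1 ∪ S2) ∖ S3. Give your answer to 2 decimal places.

|S1 ∪ S2| = 44.5714.
|(S1 ∪ S2) ∩ S3| = 2.9924.
|(S1 ∪ S2) ∖ S3| = 44.5714 − 2.9924 = 41.58.

41.58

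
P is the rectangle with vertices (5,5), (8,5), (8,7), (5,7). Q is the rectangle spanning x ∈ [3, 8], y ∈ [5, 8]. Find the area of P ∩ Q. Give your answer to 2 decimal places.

6.00

|P∩Q|: x∈[5,8], y∈[5,7] → 3·2 = 6.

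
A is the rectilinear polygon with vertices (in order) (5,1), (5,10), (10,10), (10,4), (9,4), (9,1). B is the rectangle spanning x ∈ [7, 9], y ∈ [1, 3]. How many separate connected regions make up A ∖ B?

1

A ∖ B is a single connected region.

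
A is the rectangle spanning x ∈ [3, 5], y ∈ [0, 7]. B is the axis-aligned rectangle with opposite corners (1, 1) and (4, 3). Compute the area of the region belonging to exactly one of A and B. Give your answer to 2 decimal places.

|A∩B|: x∈[3,4], y∈[1,3] → 1·2 = 2.
|A △ B| = |A| + |B| − 2·|A∩B| = 14 + 6 − 4 = 16.00.

16.00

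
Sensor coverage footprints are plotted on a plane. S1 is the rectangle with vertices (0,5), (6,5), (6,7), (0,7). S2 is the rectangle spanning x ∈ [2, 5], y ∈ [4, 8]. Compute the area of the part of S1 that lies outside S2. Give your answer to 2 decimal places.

6.00

|S1∩S2|: x∈[2,5], y∈[5,7] → 3·2 = 6.
|S1| = 12.
|S1 ∖ S2| = |S1| − |S1∩S2| = 12 − 6 = 6.00.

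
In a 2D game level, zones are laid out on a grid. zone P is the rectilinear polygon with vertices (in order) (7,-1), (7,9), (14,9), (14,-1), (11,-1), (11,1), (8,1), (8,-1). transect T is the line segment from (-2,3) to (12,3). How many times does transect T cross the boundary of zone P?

The segment meets the boundary at (7,3).

1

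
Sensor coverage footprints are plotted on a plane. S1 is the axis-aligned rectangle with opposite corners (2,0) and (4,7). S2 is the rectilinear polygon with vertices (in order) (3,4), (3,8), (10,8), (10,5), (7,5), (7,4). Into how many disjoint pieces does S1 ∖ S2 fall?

S1 ∖ S2 is a single connected region.

1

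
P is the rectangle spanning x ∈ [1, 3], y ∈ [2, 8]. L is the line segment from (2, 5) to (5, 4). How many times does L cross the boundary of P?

The segment meets the boundary at (3,4.667).

1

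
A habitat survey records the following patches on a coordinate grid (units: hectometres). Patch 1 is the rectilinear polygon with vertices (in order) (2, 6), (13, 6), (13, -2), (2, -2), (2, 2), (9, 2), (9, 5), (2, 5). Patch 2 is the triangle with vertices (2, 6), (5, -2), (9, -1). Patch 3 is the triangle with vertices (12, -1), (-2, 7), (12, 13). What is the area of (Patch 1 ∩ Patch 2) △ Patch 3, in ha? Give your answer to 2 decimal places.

110.19

|Patch 1 ∩ Patch 2| = 12.8125.
|(Patch 1 ∩ Patch 2) ∩ Patch 3| = 0.3125.
|(Patch 1 ∩ Patch 2) △ Patch 3| = 12.8125 + 98 − 0.625 = 110.19.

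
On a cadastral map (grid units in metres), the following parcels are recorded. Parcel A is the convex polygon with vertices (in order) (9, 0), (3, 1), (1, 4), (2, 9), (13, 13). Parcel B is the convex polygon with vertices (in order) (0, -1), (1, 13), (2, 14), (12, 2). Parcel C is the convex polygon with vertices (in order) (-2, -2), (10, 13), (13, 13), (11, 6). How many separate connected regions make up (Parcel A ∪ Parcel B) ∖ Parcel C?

2

(Parcel A ∪ Parcel B) ∖ Parcel C splits into 2 disjoint pieces (area 26.3265, area 44.3901).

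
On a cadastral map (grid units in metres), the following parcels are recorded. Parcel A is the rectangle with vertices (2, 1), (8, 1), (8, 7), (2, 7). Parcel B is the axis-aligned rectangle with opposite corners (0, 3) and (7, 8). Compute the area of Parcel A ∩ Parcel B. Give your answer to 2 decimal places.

|Parcel A∩Parcel B|: x∈[2,7], y∈[3,7] → 5·4 = 20.

20.00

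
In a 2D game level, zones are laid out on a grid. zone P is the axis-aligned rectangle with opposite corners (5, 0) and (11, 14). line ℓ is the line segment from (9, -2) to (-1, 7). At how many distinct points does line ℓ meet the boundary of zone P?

The segment meets the boundary at (5,1.6), (6.778,0).

2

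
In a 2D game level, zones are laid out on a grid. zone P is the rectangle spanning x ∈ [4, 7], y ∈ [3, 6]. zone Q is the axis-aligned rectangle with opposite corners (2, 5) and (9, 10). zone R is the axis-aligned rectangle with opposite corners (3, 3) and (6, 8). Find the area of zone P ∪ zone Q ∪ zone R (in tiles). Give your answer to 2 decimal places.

By inclusion–exclusion:
Individual areas: |zone P| = 9, |zone Q| = 35, |zone R| = 15.
|zone P∩zone Q|: x∈[4,7], y∈[5,6] → 3·1 = 3.
|zone P∩zone R|: x∈[4,6], y∈[3,6] → 2·3 = 6.
|zone Q∩zone R|: x∈[3,6], y∈[5,8] → 3·3 = 9.
|zone P∩zone Q∩zone R| = 2.
|zone P ∪ zone Q ∪ zone R| = 59 − 18 + 2 = 43.00.

43.00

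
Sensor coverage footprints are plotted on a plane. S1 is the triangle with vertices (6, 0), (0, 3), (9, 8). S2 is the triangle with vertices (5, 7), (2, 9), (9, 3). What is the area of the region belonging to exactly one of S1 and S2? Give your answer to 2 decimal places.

29.15

|S1| = 28.5, |S2| = 2, |S1∩S2| = 0.6744.
|S1 △ S2| = |S1| + |S2| − 2·|S1∩S2| = 28.5 + 2 − 1.3488 = 29.15.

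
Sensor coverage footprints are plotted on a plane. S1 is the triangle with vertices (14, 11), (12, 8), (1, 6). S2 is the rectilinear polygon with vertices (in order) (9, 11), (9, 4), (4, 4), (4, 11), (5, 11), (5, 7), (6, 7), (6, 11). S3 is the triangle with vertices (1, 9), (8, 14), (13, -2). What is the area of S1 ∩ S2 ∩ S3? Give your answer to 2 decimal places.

The intersection is the polygon with vertices (4,7.154), (5,7.538), (5,7), (6,7), (6,7.923), (9,9.077), (9,7.455), (4,6.545).
By the shoelace formula its area is 4.85.

4.85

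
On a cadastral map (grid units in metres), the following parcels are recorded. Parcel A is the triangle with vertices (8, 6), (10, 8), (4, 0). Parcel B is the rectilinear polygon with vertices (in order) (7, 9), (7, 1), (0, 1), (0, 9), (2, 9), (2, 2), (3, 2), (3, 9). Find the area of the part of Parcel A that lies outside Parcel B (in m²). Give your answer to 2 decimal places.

|Parcel A| = 2, |Parcel A∩Parcel B| = 0.7083.
|Parcel A ∖ Parcel B| = |Parcel A| − |Parcel A∩Parcel B| = 2 − 0.7083 = 1.29.

1.29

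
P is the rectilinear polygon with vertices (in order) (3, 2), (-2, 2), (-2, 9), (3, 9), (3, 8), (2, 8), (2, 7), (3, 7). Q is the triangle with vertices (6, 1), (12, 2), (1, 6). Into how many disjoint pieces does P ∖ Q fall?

1

P ∖ Q is a single connected region.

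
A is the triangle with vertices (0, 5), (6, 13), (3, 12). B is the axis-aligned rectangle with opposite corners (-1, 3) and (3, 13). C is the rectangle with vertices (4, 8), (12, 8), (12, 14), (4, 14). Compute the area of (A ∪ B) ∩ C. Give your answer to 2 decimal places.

2.00

The region (A ∪ B) ∩ C is the polygon with vertices (4,10.333), (4,12.333), (6,13).
By the shoelace formula its area is 2.00.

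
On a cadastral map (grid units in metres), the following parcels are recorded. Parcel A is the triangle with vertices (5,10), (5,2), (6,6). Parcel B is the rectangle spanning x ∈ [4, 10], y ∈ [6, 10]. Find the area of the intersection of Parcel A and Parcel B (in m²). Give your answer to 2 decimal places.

The intersection is the polygon with vertices (5,10), (6,6), (5,6).
By the shoelace formula its area is 2.00.

2.00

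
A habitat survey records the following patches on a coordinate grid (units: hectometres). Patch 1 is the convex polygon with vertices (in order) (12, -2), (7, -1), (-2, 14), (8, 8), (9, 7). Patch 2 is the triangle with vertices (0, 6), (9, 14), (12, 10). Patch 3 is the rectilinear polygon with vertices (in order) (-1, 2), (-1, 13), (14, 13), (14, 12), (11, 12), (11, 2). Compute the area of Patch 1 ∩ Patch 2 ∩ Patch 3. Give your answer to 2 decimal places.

The intersection is the polygon with vertices (4.567,10.06), (7.286,8.429), (2.333,6.778), (1.826,7.623).
By the shoelace formula its area is 8.06.

8.06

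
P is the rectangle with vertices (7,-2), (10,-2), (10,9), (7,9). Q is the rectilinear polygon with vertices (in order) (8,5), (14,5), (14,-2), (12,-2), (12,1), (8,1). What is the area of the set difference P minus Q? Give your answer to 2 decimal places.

25.00

|P| = 33, |P∩Q| = 8.
|P ∖ Q| = |P| − |P∩Q| = 33 − 8 = 25.00.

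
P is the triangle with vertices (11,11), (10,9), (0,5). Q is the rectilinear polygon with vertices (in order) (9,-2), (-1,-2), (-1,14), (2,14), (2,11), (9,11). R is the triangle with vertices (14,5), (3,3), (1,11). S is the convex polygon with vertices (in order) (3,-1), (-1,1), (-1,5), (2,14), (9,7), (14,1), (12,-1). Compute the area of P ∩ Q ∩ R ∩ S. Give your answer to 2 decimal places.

The intersection is the polygon with vertices (7.5,8), (2.273,5.909), (2.2,6.2), (6.417,8.5).
By the shoelace formula its area is 3.14.

3.14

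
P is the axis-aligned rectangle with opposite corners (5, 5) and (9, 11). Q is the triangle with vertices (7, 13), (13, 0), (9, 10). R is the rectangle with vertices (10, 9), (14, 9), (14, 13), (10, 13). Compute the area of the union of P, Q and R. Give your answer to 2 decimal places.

By inclusion–exclusion:
Individual areas: |P| = 24, |Q| = 4, |R| = 16.
|P∩Q| = 0.9231.
|P∩R| = 0 (no overlap).
|Q∩R| = 0.
|P∩Q∩R| = 0.
|P ∪ Q ∪ R| = 44 − 0.9231 + 0 = 43.08.

43.08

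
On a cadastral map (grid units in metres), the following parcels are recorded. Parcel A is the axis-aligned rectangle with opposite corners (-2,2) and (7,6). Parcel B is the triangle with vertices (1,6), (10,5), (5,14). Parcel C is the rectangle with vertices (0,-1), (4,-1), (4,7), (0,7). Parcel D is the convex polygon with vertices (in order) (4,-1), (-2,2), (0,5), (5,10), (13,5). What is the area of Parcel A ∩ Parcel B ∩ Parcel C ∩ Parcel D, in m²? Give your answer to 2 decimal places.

0.50

The intersection is the polygon with vertices (4,6), (4,5.667), (1,6).
By the shoelace formula its area is 0.50.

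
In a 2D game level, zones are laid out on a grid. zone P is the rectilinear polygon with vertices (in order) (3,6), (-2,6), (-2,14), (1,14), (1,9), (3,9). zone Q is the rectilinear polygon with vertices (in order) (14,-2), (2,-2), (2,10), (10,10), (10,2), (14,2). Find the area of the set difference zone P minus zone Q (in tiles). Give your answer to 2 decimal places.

27.00

|zone P| = 30, |zone P∩zone Q| = 3.
|zone P ∖ zone Q| = |zone P| − |zone P∩zone Q| = 30 − 3 = 27.00.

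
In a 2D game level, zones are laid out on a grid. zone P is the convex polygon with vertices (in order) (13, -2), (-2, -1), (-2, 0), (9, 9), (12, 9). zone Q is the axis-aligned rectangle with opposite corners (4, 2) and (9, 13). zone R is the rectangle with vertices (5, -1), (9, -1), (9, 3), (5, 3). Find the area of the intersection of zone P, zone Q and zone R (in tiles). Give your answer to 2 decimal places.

The intersection is the polygon with vertices (9,2), (5,2), (5,3), (9,3).
By the shoelace formula its area is 4.00.

4.00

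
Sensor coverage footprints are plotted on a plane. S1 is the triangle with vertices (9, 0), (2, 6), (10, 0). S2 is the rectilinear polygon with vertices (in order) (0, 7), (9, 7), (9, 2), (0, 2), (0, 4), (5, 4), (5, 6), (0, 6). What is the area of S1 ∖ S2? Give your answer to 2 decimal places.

2.00

|S1| = 3, |S1∩S2| = 1.
|S1 ∖ S2| = |S1| − |S1∩S2| = 3 − 1 = 2.00.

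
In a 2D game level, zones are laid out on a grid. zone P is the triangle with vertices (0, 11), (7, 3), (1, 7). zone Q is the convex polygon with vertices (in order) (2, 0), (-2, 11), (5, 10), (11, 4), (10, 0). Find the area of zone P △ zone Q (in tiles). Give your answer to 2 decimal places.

81.56

|zone P| = 10, |zone Q| = 91.5, |zone P∩zone Q| = 9.9698.
|zone P △ zone Q| = |zone P| + |zone Q| − 2·|zone P∩zone Q| = 10 + 91.5 − 19.9395 = 81.56.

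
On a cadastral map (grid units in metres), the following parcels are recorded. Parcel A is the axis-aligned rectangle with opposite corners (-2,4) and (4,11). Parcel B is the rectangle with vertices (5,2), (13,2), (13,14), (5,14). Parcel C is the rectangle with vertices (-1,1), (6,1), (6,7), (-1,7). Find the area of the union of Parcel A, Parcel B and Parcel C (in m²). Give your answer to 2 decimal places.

160.00

By inclusion–exclusion:
Individual areas: |Parcel A| = 42, |Parcel B| = 96, |Parcel C| = 42.
|Parcel A∩Parcel B| = 0 (no overlap).
|Parcel A∩Parcel C|: x∈[-1,4], y∈[4,7] → 5·3 = 15.
|Parcel B∩Parcel C|: x∈[5,6], y∈[2,7] → 1·5 = 5.
|Parcel A∩Parcel B∩Parcel C| = 0.
|Parcel A ∪ Parcel B ∪ Parcel C| = 180 − 20 + 0 = 160.00.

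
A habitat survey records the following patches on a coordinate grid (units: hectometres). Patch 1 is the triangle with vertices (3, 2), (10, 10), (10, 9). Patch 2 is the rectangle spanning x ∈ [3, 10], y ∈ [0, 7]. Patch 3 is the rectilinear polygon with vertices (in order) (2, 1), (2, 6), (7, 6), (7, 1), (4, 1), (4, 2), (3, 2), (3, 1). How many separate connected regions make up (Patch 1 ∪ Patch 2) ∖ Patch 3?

(Patch 1 ∪ Patch 2) ∖ Patch 3 is a single connected region.

1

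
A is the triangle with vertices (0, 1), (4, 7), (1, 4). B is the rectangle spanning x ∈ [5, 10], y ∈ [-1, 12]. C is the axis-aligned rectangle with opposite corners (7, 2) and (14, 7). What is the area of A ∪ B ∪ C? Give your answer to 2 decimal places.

By inclusion–exclusion:
Individual areas: |A| = 3, |B| = 65, |C| = 35.
|A∩B| = 0.
|A∩C| = 0.
|B∩C|: x∈[7,10], y∈[2,7] → 3·5 = 15.
|A∩B∩C| = 0.
|A ∪ B ∪ C| = 103 − 15 + 0 = 88.00.

88.00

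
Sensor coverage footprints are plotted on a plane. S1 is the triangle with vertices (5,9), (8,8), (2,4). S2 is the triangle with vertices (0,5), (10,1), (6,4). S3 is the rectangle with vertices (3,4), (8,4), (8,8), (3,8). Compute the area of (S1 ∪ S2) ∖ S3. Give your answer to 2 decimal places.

|S1 ∪ S2| = 15.8636.
|(S1 ∪ S2) ∩ S3| = 7.45.
|(S1 ∪ S2) ∖ S3| = 15.8636 − 7.45 = 8.41.

8.41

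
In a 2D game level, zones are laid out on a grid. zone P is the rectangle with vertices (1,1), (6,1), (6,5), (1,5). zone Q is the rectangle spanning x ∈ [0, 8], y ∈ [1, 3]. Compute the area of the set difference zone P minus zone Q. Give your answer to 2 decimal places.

|zone P∩zone Q|: x∈[1,6], y∈[1,3] → 5·2 = 10.
|zone P| = 20.
|zone P ∖ zone Q| = |zone P| − |zone P∩zone Q| = 20 − 10 = 10.00.

10.00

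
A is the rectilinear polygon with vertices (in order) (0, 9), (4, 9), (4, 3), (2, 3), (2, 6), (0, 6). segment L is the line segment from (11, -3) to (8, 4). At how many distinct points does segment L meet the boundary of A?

The segment lies entirely outside A and never meets its boundary.

0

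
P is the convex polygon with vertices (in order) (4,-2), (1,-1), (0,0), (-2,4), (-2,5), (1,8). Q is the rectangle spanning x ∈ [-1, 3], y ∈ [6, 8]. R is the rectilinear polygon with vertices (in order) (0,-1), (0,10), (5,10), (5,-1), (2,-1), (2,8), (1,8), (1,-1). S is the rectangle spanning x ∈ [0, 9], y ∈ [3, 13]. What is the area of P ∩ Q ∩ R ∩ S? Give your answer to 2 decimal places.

1.50

The intersection is the polygon with vertices (0,7), (1,8), (1,6), (0,6).
By the shoelace formula its area is 1.50.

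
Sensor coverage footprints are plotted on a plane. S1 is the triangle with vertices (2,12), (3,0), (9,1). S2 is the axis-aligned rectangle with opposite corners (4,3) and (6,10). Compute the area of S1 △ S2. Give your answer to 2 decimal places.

33.36

|S1| = 36.5, |S2| = 14, |S1∩S2| = 8.5714.
|S1 △ S2| = |S1| + |S2| − 2·|S1∩S2| = 36.5 + 14 − 17.1429 = 33.36.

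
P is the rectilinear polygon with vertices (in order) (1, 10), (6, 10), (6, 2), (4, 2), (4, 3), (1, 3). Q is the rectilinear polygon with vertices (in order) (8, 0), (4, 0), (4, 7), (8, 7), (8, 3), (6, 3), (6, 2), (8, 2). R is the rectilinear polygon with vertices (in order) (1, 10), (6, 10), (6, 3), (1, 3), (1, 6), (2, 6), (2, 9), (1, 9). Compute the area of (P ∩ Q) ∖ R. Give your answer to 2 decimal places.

2.00

|P ∩ Q| = 10.
|(P ∩ Q) ∩ R| = 8.
|(P ∩ Q) ∖ R| = 10 − 8 = 2.00.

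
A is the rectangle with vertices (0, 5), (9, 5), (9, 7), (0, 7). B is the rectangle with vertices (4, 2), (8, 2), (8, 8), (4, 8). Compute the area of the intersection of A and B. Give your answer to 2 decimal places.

|A∩B|: x∈[4,8], y∈[5,7] → 4·2 = 8.

8.00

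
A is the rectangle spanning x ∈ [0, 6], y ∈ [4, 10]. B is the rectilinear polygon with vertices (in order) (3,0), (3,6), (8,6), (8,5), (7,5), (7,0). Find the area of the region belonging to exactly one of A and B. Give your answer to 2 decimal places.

|A| = 36, |B| = 25, |A∩B| = 6.
|A △ B| = |A| + |B| − 2·|A∩B| = 36 + 25 − 12 = 49.00.

49.00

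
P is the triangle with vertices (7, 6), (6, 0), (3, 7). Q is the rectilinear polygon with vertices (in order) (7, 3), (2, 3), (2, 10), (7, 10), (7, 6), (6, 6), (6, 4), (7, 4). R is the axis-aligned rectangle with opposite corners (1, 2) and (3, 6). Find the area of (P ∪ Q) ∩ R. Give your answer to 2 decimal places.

The region (P ∪ Q) ∩ R is the polygon with vertices (2,3), (2,6), (3,6), (3,3).
By the shoelace formula its area is 3.00.

3.00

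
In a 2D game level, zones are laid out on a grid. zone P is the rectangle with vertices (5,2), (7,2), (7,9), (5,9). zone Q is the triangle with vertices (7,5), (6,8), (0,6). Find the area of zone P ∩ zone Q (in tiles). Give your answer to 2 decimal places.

4.05

The intersection is the polygon with vertices (5,7.667), (6,8), (7,5), (5,5.286).
By the shoelace formula its area is 4.05.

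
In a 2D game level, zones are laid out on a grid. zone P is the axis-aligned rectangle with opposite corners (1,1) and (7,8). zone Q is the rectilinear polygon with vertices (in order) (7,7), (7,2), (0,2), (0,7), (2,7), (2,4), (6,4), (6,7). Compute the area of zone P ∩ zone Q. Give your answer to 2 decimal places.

The intersection is the polygon with vertices (7,2), (1,2), (1,7), (2,7), (2,4), (6,4), (6,7), (7,7).
By the shoelace formula its area is 18.00.

18.00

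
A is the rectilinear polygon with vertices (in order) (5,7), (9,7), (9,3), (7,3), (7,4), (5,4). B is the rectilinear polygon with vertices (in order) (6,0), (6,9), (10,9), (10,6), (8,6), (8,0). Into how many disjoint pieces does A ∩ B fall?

1

A ∩ B is a single connected region.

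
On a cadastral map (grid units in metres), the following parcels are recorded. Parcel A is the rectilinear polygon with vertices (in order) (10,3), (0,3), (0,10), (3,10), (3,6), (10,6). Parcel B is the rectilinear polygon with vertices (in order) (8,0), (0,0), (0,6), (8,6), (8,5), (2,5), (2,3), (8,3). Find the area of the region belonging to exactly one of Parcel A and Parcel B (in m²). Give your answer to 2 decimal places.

|Parcel A| = 42, |Parcel B| = 36, |Parcel A∩Parcel B| = 12.
|Parcel A △ Parcel B| = |Parcel A| + |Parcel B| − 2·|Parcel A∩Parcel B| = 42 + 36 − 24 = 54.00.

54.00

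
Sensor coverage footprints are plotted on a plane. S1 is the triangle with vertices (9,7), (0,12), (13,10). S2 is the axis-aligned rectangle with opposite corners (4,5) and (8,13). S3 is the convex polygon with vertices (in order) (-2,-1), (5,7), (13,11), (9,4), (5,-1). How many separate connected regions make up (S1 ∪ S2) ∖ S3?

(S1 ∪ S2) ∖ S3 splits into 2 disjoint pieces (area 29.4729, area 0.2374).

2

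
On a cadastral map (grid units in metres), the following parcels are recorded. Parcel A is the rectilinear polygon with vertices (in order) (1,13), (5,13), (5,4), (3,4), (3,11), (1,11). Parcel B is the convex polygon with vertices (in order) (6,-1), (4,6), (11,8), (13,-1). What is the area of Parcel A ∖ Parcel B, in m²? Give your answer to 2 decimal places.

|Parcel A| = 22, |Parcel A∩Parcel B| = 1.5714.
|Parcel A ∖ Parcel B| = |Parcel A| − |Parcel A∩Parcel B| = 22 − 1.5714 = 20.43.

20.43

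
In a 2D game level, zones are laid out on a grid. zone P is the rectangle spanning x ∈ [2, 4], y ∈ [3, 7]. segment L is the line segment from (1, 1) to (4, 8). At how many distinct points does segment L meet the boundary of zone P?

The segment meets the boundary at (3.571,7), (2,3.333).

2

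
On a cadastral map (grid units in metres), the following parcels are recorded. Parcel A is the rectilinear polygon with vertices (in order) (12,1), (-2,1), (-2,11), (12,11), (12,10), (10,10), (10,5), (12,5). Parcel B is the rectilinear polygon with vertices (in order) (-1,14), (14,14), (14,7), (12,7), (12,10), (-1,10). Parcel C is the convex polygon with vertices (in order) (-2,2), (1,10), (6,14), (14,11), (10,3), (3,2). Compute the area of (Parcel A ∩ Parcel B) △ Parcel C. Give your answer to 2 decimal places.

114.75

|Parcel A ∩ Parcel B| = 13.
|(Parcel A ∩ Parcel B) ∩ Parcel C| = 10.375.
|(Parcel A ∩ Parcel B) △ Parcel C| = 13 + 122.5 − 20.75 = 114.75.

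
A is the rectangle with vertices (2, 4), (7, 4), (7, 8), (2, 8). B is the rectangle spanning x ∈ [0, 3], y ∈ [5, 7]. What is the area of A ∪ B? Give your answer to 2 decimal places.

By inclusion–exclusion:
Individual areas: |A| = 20, |B| = 6.
|A∩B|: x∈[2,3], y∈[5,7] → 1·2 = 2.
|A ∪ B| = 26 − 2 = 24.00.

24.00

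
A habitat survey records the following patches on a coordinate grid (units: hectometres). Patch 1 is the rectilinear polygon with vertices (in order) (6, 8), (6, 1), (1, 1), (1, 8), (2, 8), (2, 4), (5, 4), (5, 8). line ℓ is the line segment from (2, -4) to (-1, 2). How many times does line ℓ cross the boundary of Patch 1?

0

The segment lies entirely outside Patch 1 and never meets its boundary.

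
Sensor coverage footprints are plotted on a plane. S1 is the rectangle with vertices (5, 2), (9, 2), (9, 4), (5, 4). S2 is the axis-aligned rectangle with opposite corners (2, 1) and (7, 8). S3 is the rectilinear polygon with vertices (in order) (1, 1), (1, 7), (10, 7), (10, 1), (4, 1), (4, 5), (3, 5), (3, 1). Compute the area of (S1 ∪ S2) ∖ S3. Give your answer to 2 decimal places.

9.00

|S1 ∪ S2| = 39.
|(S1 ∪ S2) ∩ S3| = 30.
|(S1 ∪ S2) ∖ S3| = 39 − 30 = 9.00.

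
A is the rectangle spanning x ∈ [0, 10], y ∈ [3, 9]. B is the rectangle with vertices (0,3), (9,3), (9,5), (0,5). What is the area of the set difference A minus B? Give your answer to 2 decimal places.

|A∩B|: x∈[0,9], y∈[3,5] → 9·2 = 18.
|A| = 60.
|A ∖ B| = |A| − |A∩B| = 60 − 18 = 42.00.

42.00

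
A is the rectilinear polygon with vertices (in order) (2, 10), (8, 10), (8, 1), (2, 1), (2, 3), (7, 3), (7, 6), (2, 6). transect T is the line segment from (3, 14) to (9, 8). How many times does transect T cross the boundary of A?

2

The segment meets the boundary at (8,9), (7,10).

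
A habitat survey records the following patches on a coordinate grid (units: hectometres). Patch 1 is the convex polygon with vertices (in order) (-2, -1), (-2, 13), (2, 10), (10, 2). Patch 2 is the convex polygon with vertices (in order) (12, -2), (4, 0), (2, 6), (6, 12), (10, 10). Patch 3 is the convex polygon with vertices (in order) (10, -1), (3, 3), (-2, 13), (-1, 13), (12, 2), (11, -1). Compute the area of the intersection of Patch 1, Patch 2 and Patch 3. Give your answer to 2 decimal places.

27.82

The intersection is the polygon with vertices (6.348,1.087), (3,3), (2,6), (3.6,8.4), (10,2).
By the shoelace formula its area is 27.82.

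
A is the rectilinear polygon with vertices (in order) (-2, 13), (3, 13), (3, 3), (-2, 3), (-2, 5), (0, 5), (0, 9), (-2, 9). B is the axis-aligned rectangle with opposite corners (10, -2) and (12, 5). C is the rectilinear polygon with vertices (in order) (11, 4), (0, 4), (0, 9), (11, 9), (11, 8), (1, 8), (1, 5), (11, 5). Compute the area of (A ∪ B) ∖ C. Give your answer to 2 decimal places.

|A ∪ B| = 56.
|(A ∪ B) ∩ C| = 10.
|(A ∪ B) ∖ C| = 56 − 10 = 46.00.

46.00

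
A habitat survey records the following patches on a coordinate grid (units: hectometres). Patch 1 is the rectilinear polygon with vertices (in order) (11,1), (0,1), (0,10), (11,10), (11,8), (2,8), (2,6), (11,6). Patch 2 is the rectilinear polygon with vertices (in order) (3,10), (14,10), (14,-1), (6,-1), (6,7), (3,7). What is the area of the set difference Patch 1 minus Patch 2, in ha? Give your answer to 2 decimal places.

40.00

|Patch 1| = 81, |Patch 1∩Patch 2| = 41.
|Patch 1 ∖ Patch 2| = |Patch 1| − |Patch 1∩Patch 2| = 81 − 41 = 40.00.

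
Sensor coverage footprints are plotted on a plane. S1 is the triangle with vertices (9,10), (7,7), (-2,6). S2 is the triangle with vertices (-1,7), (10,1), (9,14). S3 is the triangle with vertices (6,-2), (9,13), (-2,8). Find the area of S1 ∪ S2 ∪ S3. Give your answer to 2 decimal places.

95.32

By inclusion–exclusion:
Individual areas: |S1| = 12.5, |S2| = 68.5, |S3| = 75.
|S1∩S2| = 11.9948.
|S1∩S3| = 11.9549.
|S2∩S3| = 48.4056.
|S1∩S2∩S3| = 11.6796.
|S1 ∪ S2 ∪ S3| = 156 − 72.3553 + 11.6796 = 95.32.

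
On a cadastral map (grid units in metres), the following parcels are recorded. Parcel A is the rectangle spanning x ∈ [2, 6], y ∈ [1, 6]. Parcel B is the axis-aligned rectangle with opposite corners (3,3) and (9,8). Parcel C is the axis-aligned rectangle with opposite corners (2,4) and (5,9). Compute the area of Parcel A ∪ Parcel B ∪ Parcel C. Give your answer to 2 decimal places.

By inclusion–exclusion:
Individual areas: |Parcel A| = 20, |Parcel B| = 30, |Parcel C| = 15.
|Parcel A∩Parcel B|: x∈[3,6], y∈[3,6] → 3·3 = 9.
|Parcel A∩Parcel C|: x∈[2,5], y∈[4,6] → 3·2 = 6.
|Parcel B∩Parcel C|: x∈[3,5], y∈[4,8] → 2·4 = 8.
|Parcel A∩Parcel B∩Parcel C| = 4.
|Parcel A ∪ Parcel B ∪ Parcel C| = 65 − 23 + 4 = 46.00.

46.00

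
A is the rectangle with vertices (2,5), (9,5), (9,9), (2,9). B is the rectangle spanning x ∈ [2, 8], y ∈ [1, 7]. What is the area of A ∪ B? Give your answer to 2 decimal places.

52.00

By inclusion–exclusion:
Individual areas: |A| = 28, |B| = 36.
|A∩B|: x∈[2,8], y∈[5,7] → 6·2 = 12.
|A ∪ B| = 64 − 12 = 52.00.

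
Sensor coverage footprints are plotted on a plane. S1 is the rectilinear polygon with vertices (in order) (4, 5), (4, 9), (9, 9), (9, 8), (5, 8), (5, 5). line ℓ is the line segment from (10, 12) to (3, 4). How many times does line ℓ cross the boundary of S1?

The segment meets the boundary at (4,5.143), (6.5,8), (7.375,9), (5,6.286).

4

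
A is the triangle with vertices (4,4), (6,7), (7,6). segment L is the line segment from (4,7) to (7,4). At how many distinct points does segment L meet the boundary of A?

2

The segment meets the boundary at (5.8,5.2), (5.2,5.8).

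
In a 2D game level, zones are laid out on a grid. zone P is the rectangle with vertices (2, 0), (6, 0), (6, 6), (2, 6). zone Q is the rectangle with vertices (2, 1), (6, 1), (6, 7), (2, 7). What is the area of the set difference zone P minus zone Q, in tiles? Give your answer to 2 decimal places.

4.00

|zone P∩zone Q|: x∈[2,6], y∈[1,6] → 4·5 = 20.
|zone P| = 24.
|zone P ∖ zone Q| = |zone P| − |zone P∩zone Q| = 24 − 20 = 4.00.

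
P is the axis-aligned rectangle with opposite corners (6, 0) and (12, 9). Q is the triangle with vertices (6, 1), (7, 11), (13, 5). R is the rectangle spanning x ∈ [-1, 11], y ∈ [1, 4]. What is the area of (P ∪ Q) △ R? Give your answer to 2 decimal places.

62.99

|P ∪ Q| = 56.9857.
|(P ∪ Q) ∩ R| = 15.
|(P ∪ Q) △ R| = 56.9857 + 36 − 30 = 62.99.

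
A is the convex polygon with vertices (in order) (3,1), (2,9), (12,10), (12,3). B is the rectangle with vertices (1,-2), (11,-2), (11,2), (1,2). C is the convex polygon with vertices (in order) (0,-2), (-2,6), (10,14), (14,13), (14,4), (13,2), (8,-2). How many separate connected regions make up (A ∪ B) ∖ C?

(A ∪ B) ∖ C splits into 2 disjoint pieces (area 0.0916, area 3.6).

2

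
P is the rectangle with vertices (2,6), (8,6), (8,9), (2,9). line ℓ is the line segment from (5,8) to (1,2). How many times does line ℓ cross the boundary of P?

1

The segment meets the boundary at (3.667,6).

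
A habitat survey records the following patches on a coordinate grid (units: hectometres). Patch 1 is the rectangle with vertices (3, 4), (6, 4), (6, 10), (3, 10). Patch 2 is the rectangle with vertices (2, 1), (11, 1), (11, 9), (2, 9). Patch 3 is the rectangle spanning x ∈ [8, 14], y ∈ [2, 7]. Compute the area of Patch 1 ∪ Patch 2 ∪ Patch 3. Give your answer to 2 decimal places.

By inclusion–exclusion:
Individual areas: |Patch 1| = 18, |Patch 2| = 72, |Patch 3| = 30.
|Patch 1∩Patch 2|: x∈[3,6], y∈[4,9] → 3·5 = 15.
|Patch 1∩Patch 3| = 0 (no overlap).
|Patch 2∩Patch 3|: x∈[8,11], y∈[2,7] → 3·5 = 15.
|Patch 1∩Patch 2∩Patch 3| = 0.
|Patch 1 ∪ Patch 2 ∪ Patch 3| = 120 − 30 + 0 = 90.00.

90.00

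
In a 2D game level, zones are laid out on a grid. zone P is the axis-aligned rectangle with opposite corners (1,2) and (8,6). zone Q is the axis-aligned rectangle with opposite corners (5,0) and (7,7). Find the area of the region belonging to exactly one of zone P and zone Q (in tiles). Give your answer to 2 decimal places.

26.00

|zone P∩zone Q|: x∈[5,7], y∈[2,6] → 2·4 = 8.
|zone P △ zone Q| = |zone P| + |zone Q| − 2·|zone P∩zone Q| = 28 + 14 − 16 = 26.00.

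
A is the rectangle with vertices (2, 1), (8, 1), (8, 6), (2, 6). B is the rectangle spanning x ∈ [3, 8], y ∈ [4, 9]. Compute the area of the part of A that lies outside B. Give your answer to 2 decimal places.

20.00

|A∩B|: x∈[3,8], y∈[4,6] → 5·2 = 10.
|A| = 30.
|A ∖ B| = |A| − |A∩B| = 30 − 10 = 20.00.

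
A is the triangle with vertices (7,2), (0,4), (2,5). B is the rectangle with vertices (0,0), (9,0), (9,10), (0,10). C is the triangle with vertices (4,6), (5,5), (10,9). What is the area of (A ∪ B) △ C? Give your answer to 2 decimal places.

|A ∪ B| = 90.
|(A ∪ B) ∩ C| = 4.35.
|(A ∪ B) △ C| = 90 + 4.5 − 8.7 = 85.80.

85.80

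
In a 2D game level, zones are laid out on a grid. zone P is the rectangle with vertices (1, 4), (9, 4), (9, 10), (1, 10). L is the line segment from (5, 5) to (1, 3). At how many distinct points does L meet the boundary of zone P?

The segment meets the boundary at (3,4).

1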